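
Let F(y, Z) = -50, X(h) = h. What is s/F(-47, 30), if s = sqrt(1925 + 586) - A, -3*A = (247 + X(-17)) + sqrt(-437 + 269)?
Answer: -23/15 - 9*sqrt(31)/50 - I*sqrt(42)/75 ≈ -2.5355 - 0.08641*I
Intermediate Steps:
A = -230/3 - 2*I*sqrt(42)/3 (A = -((247 - 17) + sqrt(-437 + 269))/3 = -(230 + sqrt(-168))/3 = -(230 + 2*I*sqrt(42))/3 = -230/3 - 2*I*sqrt(42)/3 ≈ -76.667 - 4.3205*I)
s = 230/3 + 9*sqrt(31) + 2*I*sqrt(42)/3 (s = sqrt(1925 + 586) - (-230/3 - 2*I*sqrt(42)/3) = sqrt(2511) + (230/3 + 2*I*sqrt(42)/3) = 9*sqrt(31) + (230/3 + 2*I*sqrt(42)/3) = 230/3 + 9*sqrt(31) + 2*I*sqrt(42)/3 ≈ 126.78 + 4.3205*I)
s/F(-47, 30) = (230/3 + 9*sqrt(31) + 2*I*sqrt(42)/3)/(-50) = (230/3 + 9*sqrt(31) + 2*I*sqrt(42)/3)*(-1/50) = -23/15 - 9*sqrt(31)/50 - I*sqrt(42)/75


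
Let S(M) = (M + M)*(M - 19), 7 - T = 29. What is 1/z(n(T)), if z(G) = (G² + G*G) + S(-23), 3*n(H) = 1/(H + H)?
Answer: 8712/16831585 ≈ 0.00051760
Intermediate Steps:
T = -22 (T = 7 - 1*29 = 7 - 29 = -22)
S(M) = 2*M*(-19 + M) (S(M) = (2*M)*(-19 + M) = 2*M*(-19 + M))
n(H) = 1/(6*H) (n(H) = 1/(3*(H + H)) = 1/(3*((2*H))) = (1/(2*H))/3 = 1/(6*H))
z(G) = 1932 + 2*G² (z(G) = (G² + G*G) + 2*(-23)*(-19 - 23) = (G² + G²) + 2*(-23)*(-42) = 2*G² + 1932 = 1932 + 2*G²)
1/z(n(T)) = 1/(1932 + 2*((⅙)/(-22))²) = 1/(1932 + 2*((⅙)*(-1/22))²) = 1/(1932 + 2*(-1/132)²) = 1/(1932 + 2*(1/17424)) = 1/(1932 + 1/8712) = 1/(16831585/8712) = 8712/16831585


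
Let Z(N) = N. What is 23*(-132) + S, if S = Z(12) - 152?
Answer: -3176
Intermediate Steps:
S = -140 (S = 12 - 152 = -140)
23*(-132) + S = 23*(-132) - 140 = -3036 - 140 = -3176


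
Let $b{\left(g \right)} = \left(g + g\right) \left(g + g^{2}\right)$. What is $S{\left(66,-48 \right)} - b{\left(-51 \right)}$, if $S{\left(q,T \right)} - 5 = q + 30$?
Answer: $260201$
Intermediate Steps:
$b{\left(g \right)} = 2 g \left(g + g^{2}\right)$
$S{\left(q,T \right)} = 35 + q$ ($S{\left(q,T \right)} = 5 + \left(q + 30\right) = 5 + \left(30 + q\right) = 35 + q$)
$S{\left(66,-48 \right)} - b{\left(-51 \right)} = \left(35 + 66\right) - 2 \left(-51\right)^{2} \left(1 - 51\right) = 101 - 2 \cdot 2601 \left(-50\right) = 101 - -260100 = 101 + 260100 = 260201$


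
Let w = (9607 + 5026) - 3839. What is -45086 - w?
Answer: -55880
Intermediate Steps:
w = 10794 (w = 14633 - 3839 = 10794)
-45086 - w = -45086 - 1*10794 = -45086 - 10794 = -55880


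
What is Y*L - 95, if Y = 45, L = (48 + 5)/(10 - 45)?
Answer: -1142/7 ≈ -163.14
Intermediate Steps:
L = -53/35 (L = 53/(-35) = 53*(-1/35) = -53/35 ≈ -1.5143)
Y*L - 95 = 45*(-53/35) - 95 = -477/7 - 95 = -1142/7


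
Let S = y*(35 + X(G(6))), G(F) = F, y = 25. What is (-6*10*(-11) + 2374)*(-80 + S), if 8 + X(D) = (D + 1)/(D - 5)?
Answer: 2336180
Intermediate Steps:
X(D) = -8 + (1 + D)/(-5 + D) (X(D) = -8 + (D + 1)/(D - 5) = -8 + (1 + D)/(-5 + D))
S = 850 (S = 25*(35 + (41 - 7*6)/(-5 + 6)) = 25*(35 + (41 - 42)/1) = 25*(35 + 1*(-1)) = 25*(35 - 1) = 25*34 = 850)
(-6*10*(-11) + 2374)*(-80 + S) = (-6*10*(-11) + 2374)*(-80 + 850) = (-60*(-11) + 2374)*770 = (660 + 2374)*770 = 3034*770 = 2336180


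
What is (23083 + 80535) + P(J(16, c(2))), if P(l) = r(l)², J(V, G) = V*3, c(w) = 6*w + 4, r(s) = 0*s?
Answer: 103618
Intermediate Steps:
r(s) = 0
c(w) = 4 + 6*w
J(V, G) = 3*V
P(l) = 0 (P(l) = 0² = 0)
(23083 + 80535) + P(J(16, c(2))) = (23083 + 80535) + 0 = 103618 + 0 = 103618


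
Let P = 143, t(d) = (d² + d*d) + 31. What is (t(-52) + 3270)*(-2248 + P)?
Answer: -18332445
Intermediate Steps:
t(d) = 31 + 2*d² (t(d) = (d² + d²) + 31 = 2*d² + 31 = 31 + 2*d²)
(t(-52) + 3270)*(-2248 + P) = ((31 + 2*(-52)²) + 3270)*(-2248 + 143) = ((31 + 2*2704) + 3270)*(-2105) = ((31 + 5408) + 3270)*(-2105) = (5439 + 3270)*(-2105) = 8709*(-2105) = -18332445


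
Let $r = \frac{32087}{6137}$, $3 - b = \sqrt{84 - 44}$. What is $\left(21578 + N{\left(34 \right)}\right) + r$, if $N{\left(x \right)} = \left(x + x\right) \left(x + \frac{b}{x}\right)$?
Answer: $\frac{146681839}{6137} - 4 \sqrt{10} \approx 23889.0$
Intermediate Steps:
$b = 3 - 2 \sqrt{10}$ ($b = 3 - \sqrt{84 - 44} = 3 - \sqrt{40} = 3 - 2 \sqrt{10} \approx -3.3246$)
$r = \frac{32087}{6137}$ ($r = 32087 \cdot \frac{1}{6137} = \frac{32087}{6137} \approx 5.2284$)
$N{\left(x \right)} = 2 x \left(x + \frac{3 - 2 \sqrt{10}}{x}\right)$ ($N{\left(x \right)} = \left(x + x\right) \left(x + \frac{3 - 2 \sqrt{10}}{x}\right) = 2 x \left(x + \frac{3 - 2 \sqrt{10}}{x}\right)$)
$\left(21578 + N{\left(34 \right)}\right) + r = \left(21578 + \left(6 - 4 \sqrt{10} + 2 \cdot 34^{2}\right)\right) + \frac{32087}{6137} = \left(21578 + \left(6 - 4 \sqrt{10} + 2 \cdot 1156\right)\right) + \frac{32087}{6137} = \left(21578 + \left(6 - 4 \sqrt{10} + 2312\right)\right) + \frac{32087}{6137} = \left(21578 + \left(2318 - 4 \sqrt{10}\right)\right) + \frac{32087}{6137} = \left(23896 - 4 \sqrt{10}\right) + \frac{32087}{6137} = \frac{146681839}{6137} - 4 \sqrt{10}$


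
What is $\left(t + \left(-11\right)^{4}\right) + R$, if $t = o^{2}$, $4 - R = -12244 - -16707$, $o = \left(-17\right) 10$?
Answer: $39082$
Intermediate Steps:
$o = -170$
$R = -4459$ ($R = 4 - \left(-12244 - -16707\right) = 4 - \left(-12244 + 16707\right) = 4 - 4463 = -4459$)
$t = 28900$ ($t = \left(-170\right)^{2} = 28900$)
$\left(t + \left(-11\right)^{4}\right) + R = \left(28900 + \left(-11\right)^{4}\right) - 4459 = \left(28900 + 14641\right) - 4459 = 43541 - 4459 = 39082$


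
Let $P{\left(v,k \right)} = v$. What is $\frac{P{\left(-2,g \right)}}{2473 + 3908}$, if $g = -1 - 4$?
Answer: $- \frac{2}{6381} \approx -0.00031343$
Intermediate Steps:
$g = -5$ ($g = -1 - 4 = -5$)
$\frac{P{\left(-2,g \right)}}{2473 + 3908} = \frac{1}{2473 + 3908} \left(-2\right) = \frac{1}{6381} \left(-2\right) = - \frac{2}{6381}$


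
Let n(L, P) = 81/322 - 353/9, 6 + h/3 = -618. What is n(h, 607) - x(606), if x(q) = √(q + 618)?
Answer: -112937/2898 - 6*√34 ≈ -73.956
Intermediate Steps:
h = -1872 (h = -18 + 3*(-618) = -18 - 1854 = -1872)
x(q) = √(618 + q)
n(L, P) = -112937/2898 (n(L, P) = 81*(1/322) - 353*⅑ = 81/322 - 353/9 = -112937/2898)
n(h, 607) - x(606) = -112937/2898 - √(618 + 606) = -112937/2898 - √1224 = -112937/2898 - 6*√34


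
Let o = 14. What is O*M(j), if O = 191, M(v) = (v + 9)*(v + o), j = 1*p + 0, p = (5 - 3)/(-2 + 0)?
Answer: 19864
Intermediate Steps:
p = -1 (p = 2/(-2) = 2*(-1/2) = -1)
j = -1 (j = 1*(-1) + 0 = -1 + 0 = -1)
M(v) = (9 + v)*(14 + v) (M(v) = (v + 9)*(v + 14) = (9 + v)*(14 + v))
O*M(j) = 191*(126 + (-1)**2 + 23*(-1)) = 191*(126 + 1 - 23) = 191*104 = 19864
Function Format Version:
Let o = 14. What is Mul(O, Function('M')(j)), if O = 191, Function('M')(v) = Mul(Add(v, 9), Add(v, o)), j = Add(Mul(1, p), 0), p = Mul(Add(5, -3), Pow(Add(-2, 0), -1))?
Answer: 19864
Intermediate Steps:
p = -1 (p = Mul(2, Pow(-2, -1)) = Mul(2, Rational(-1, 2)) = -1)
j = -1 (j = Add(Mul(1, -1), 0) = Add(-1, 0) = -1)
Function('M')(v) = Mul(Add(9, v), Add(14, v)) (Function('M')(v) = Mul(Add(v, 9), Add(v, 14)) = Mul(Add(9, v), Add(14, v)))
Mul(O, Function('M')(j)) = Mul(191, Add(126, Pow(-1, 2), Mul(23, -1))) = Mul(191, Add(126, 1, -23)) = Mul(191, 104) = 19864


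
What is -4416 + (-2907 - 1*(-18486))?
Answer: 11163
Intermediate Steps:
-4416 + (-2907 - 1*(-18486)) = -4416 + (-2907 + 18486) = -4416 + 15579 = 11163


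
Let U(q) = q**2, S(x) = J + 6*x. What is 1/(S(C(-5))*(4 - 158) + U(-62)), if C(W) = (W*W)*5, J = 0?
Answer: -1/111656 ≈ -8.9561e-6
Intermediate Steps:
C(W) = 5*W**2 (C(W) = W**2*5 = 5*W**2)
S(x) = 6*x (S(x) = 0 + 6*x = 6*x)
1/(S(C(-5))*(4 - 158) + U(-62)) = 1/((6*(5*(-5)**2))*(4 - 158) + (-62)**2) = 1/((6*(5*25))*(-154) + 3844) = 1/((6*125)*(-154) + 3844) = 1/(750*(-154) + 3844) = 1/(-115500 + 3844) = 1/(-111656) = -1/111656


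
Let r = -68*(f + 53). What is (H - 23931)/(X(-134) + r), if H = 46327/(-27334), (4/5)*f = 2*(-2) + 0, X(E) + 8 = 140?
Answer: 654176281/85610088 ≈ 7.6413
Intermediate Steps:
X(E) = 132 (X(E) = -8 + 140 = 132)
f = -5 (f = 5*(2*(-2) + 0)/4 = 5*(-4 + 0)/4 = (5/4)*(-4) = -5)
H = -46327/27334 (H = 46327*(-1/27334) = -46327/27334 ≈ -1.6948)
r = -3264 (r = -68*(-5 + 53) = -68*48 = -3264)
(H - 23931)/(X(-134) + r) = (-46327/27334 - 23931)/(132 - 3264) = -654176281/27334/(-3132) = -654176281/27334*(-1/3132) = 654176281/85610088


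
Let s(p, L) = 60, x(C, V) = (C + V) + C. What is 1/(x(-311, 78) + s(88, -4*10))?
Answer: -1/484 ≈ -0.0020661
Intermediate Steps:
x(C, V) = V + 2*C
1/(x(-311, 78) + s(88, -4*10)) = 1/((78 + 2*(-311)) + 60) = 1/((78 - 622) + 60) = 1/(-544 + 60) = 1/(-484) = -1/484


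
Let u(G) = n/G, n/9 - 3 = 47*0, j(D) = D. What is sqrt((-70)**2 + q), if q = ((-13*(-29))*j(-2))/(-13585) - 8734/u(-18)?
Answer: sqrt(105385326090)/3135 ≈ 103.55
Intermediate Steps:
n = 27 (n = 27 + 9*(47*0) = 27 + 9*0 = 27 + 0 = 27)
u(G) = 27/G
q = 18254234/3135 (q = (-13*(-29)*(-2))/(-13585) - 8734/(27/(-18)) = (377*(-2))*(-1/13585) - 8734/(27*(-1/18)) = -754*(-1/13585) - 8734/(-3/2) = 58/1045 - 8734*(-2/3) = 58/1045 + 17468/3 = 18254234/3135 ≈ 5822.7)
sqrt((-70)**2 + q) = sqrt((-70)**2 + 18254234/3135) = sqrt(4900 + 18254234/3135) = sqrt(33615734/3135) = sqrt(105385326090)/3135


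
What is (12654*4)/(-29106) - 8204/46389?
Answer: -6843416/3571953 ≈ -1.9159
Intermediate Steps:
(12654*4)/(-29106) - 8204/46389 = 50616*(-1/29106) - 8204*1/46389 = -2812/1617 - 1172/6627 = -6843416/3571953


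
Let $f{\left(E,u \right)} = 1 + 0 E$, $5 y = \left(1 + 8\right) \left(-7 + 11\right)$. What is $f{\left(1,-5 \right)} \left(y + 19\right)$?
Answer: $\frac{131}{5} \approx 26.2$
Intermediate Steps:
$y = \frac{36}{5}$ ($y = \frac{\left(1 + 8\right) \left(-7 + 11\right)}{5} = \frac{9 \cdot 4}{5} = \frac{1}{5} \cdot 36 = \frac{36}{5} \approx 7.2$)
$f{\left(E,u \right)} = 1$ ($f{\left(E,u \right)} = 1 + 0 = 1$)
$f{\left(1,-5 \right)} \left(y + 19\right) = 1 \left(\frac{36}{5} + 19\right) = 1 \cdot \frac{131}{5} = \frac{131}{5}$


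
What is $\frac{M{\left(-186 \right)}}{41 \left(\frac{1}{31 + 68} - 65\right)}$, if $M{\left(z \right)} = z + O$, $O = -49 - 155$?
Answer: $\frac{19305}{131897} \approx 0.14636$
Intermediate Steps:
$O = -204$
$M{\left(z \right)} = -204 + z$ ($M{\left(z \right)} = z - 204 = -204 + z$)
$\frac{M{\left(-186 \right)}}{41 \left(\frac{1}{31 + 68} - 65\right)} = \frac{-204 - 186}{41 \left(\frac{1}{31 + 68} - 65\right)} = - \frac{390}{41 \left(\frac{1}{99} - 65\right)} = - \frac{390}{41 \left(- \frac{6434}{99}\right)} = - \frac{390}{- \frac{263794}{99}} = \left(-390\right) \left(- \frac{99}{263794}\right) = \frac{19305}{131897}$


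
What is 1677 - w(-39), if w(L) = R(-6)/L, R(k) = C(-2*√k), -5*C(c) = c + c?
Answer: 1677 + 4*I*√6/195 ≈ 1677.0 + 0.050246*I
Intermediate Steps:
C(c) = -2*c/5 (C(c) = -(c + c)/5 = -2*c/5)
R(k) = 4*√k/5 (R(k) = -(-4)*√k/5 = 4*√k/5)
w(L) = 4*I*√6/(5*L) (w(L) = (4*√(-6)/5)/L = (4*(I*√6)/5)/L = (4*I*√6/5)/L = 4*I*√6/(5*L))
1677 - w(-39) = 1677 - 4*I*√6/(5*(-39)) = 1677 - 4*I*√6*(-1)/(5*39) = 1677 - (-4)*I*√6/195 = 1677 + 4*I*√6/195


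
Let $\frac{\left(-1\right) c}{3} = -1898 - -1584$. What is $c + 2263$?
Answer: $3205$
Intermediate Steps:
$c = 942$ ($c = - 3 \left(-1898 - -1584\right) = - 3 \left(-1898 + 1584\right) = \left(-3\right) \left(-314\right) = 942$)
$c + 2263 = 942 + 2263 = 3205$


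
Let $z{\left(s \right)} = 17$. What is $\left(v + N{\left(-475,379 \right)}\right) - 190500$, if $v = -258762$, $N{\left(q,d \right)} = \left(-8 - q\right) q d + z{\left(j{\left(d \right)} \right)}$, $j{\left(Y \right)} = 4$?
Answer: $-84520920$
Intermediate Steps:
$N{\left(q,d \right)} = 17 + d q \left(-8 - q\right)$ ($N{\left(q,d \right)} = \left(-8 - q\right) q d + 17 = q \left(-8 - q\right) d + 17 = d q \left(-8 - q\right) + 17 = 17 + d q \left(-8 - q\right)$)
$\left(v + N{\left(-475,379 \right)}\right) - 190500 = \left(-258762 - \left(-17 - 1440200 + 85511875\right)\right) - 190500 = \left(-258762 + \left(17 - 379 \cdot 225625 + 1440200\right)\right) - 190500 = \left(-258762 + \left(17 - 85511875 + 1440200\right)\right) - 190500 = \left(-258762 - 84071658\right) - 190500 = -84330420 - 190500 = -84520920$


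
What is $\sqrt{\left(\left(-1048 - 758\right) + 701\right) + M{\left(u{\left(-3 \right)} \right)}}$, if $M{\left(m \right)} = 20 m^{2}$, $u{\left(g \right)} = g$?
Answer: $5 i \sqrt{37} \approx 30.414 i$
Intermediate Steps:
$\sqrt{\left(\left(-1048 - 758\right) + 701\right) + M{\left(u{\left(-3 \right)} \right)}} = \sqrt{\left(\left(-1048 - 758\right) + 701\right) + 20 \left(-3\right)^{2}} = \sqrt{\left(-1806 + 701\right) + 20 \cdot 9} = \sqrt{-1105 + 180} = \sqrt{-925} = 5 i \sqrt{37}$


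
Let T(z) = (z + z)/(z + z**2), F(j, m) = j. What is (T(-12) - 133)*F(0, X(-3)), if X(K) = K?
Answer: 0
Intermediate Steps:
T(z) = 2*z/(z + z**2) (T(z) = (2*z)/(z + z**2) = 2*z/(z + z**2))
(T(-12) - 133)*F(0, X(-3)) = (2/(1 - 12) - 133)*0 = (2/(-11) - 133)*0 = (2*(-1/11) - 133)*0 = (-2/11 - 133)*0 = -1465/11*0 = 0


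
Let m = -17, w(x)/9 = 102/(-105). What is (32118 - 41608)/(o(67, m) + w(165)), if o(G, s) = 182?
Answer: -166075/3032 ≈ -54.774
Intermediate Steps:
w(x) = -306/35 (w(x) = 9*(102/(-105)) = 9*(102*(-1/105)) = 9*(-34/35) = -306/35)
(32118 - 41608)/(o(67, m) + w(165)) = (32118 - 41608)/(182 - 306/35) = -9490/6064/35 = -9490*35/6064 = -166075/3032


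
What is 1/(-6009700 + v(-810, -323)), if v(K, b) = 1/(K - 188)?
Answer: -998/5997680601 ≈ -1.6640e-7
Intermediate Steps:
v(K, b) = 1/(-188 + K)
1/(-6009700 + v(-810, -323)) = 1/(-6009700 + 1/(-188 - 810)) = 1/(-6009700 + 1/(-998)) = 1/(-6009700 - 1/998) = 1/(-5997680601/998) = -998/5997680601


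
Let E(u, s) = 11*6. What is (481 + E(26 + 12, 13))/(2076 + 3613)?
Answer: 547/5689 ≈ 0.096151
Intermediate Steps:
E(u, s) = 66
(481 + E(26 + 12, 13))/(2076 + 3613) = (481 + 66)/(2076 + 3613) = 547/5689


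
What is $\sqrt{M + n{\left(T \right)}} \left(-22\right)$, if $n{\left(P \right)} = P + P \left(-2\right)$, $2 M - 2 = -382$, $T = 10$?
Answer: $- 220 i \sqrt{2} \approx - 311.13 i$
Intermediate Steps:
$M = -190$ ($M = 1 + \frac{1}{2} \left(-382\right) = 1 - 191 = -190$)
$n{\left(P \right)} = - P$ ($n{\left(P \right)} = P - 2 P = - P$)
$\sqrt{M + n{\left(T \right)}} \left(-22\right) = \sqrt{-190 - 10} \left(-22\right) = \sqrt{-200} \left(-22\right) = 10 i \sqrt{2} \left(-22\right) = - 220 i \sqrt{2}$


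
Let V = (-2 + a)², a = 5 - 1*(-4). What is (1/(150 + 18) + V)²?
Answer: 67782289/28224 ≈ 2401.6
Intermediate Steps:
a = 9 (a = 5 + 4 = 9)
V = 49 (V = (-2 + 9)² = 7² = 49)
(1/(150 + 18) + V)² = (1/(150 + 18) + 49)² = (1/168 + 49)² = (8233/168)² = 67782289/28224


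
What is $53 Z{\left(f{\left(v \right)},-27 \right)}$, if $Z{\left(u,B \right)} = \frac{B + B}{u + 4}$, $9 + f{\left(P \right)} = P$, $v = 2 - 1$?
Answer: $\frac{1431}{2} \approx 715.5$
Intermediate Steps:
$v = 1$ ($v = 2 - 1 = 1$)
$f{\left(P \right)} = -9 + P$
$Z{\left(u,B \right)} = \frac{2 B}{4 + u}$
$53 Z{\left(f{\left(v \right)},-27 \right)} = 53 \cdot 2 \left(-27\right) \frac{1}{4 + \left(-9 + 1\right)} = 53 \cdot 2 \left(-27\right) \frac{1}{4 - 8} = 53 \cdot 2 \left(-27\right) \frac{1}{-4} = 53 \cdot 2 \left(-27\right) \left(- \frac{1}{4}\right) = 53 \cdot \frac{27}{2} = \frac{1431}{2}$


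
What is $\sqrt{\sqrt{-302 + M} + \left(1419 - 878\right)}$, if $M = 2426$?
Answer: $\sqrt{541 + 6 \sqrt{59}} \approx 24.23$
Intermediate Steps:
$\sqrt{\sqrt{-302 + M} + \left(1419 - 878\right)} = \sqrt{\sqrt{-302 + 2426} + \left(1419 - 878\right)} = \sqrt{\sqrt{2124} + \left(1419 - 878\right)} = \sqrt{6 \sqrt{59} + 541} = \sqrt{541 + 6 \sqrt{59}}$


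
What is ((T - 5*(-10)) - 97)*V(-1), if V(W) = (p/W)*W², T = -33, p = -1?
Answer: -80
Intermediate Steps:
V(W) = -W (V(W) = (-1/W)*W² = -W)
((T - 5*(-10)) - 97)*V(-1) = ((-33 - 5*(-10)) - 97)*(-1*(-1)) = ((-33 + 50) - 97)*1 = (17 - 97)*1 = -80*1 = -80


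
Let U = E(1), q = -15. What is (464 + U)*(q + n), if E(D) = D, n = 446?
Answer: 200415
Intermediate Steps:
U = 1
(464 + U)*(q + n) = (464 + 1)*(-15 + 446) = 465*431 = 200415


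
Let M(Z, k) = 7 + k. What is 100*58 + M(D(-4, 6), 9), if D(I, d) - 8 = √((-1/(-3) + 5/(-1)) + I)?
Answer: 5816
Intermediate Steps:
D(I, d) = 8 + √(-14/3 + I) (D(I, d) = 8 + √((-1/(-3) + 5/(-1)) + I) = 8 + √((-1*(-⅓) + 5*(-1)) + I) = 8 + √((⅓ - 5) + I) = 8 + √(-14/3 + I))
100*58 + M(D(-4, 6), 9) = 100*58 + (7 + 9) = 5800 + 16 = 5816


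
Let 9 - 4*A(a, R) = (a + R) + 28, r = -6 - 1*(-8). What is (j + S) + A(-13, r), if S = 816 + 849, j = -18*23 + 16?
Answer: 1265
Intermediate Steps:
r = 2 (r = -6 + 8 = 2)
A(a, R) = -19/4 - R/4 - a/4 (A(a, R) = 9/4 - ((a + R) + 28)/4 = 9/4 - ((R + a) + 28)/4 = 9/4 - (28 + R + a)/4 = 9/4 + (-7 - R/4 - a/4) = -19/4 - R/4 - a/4)
j = -398 (j = -414 + 16 = -398)
S = 1665
(j + S) + A(-13, r) = (-398 + 1665) + (-19/4 - 1/4*2 - 1/4*(-13)) = 1267 + (-19/4 - 1/2 + 13/4) = 1267 - 2 = 1265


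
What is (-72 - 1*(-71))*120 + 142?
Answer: 22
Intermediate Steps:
(-72 - 1*(-71))*120 + 142 = (-72 + 71)*120 + 142 = -1*120 + 142 = -120 + 142 = 22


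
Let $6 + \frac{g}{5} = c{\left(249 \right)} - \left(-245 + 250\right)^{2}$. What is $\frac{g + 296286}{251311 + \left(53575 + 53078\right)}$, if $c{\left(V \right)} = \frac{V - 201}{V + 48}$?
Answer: $\frac{29317049}{35438436} \approx 0.82727$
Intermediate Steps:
$c{\left(V \right)} = \frac{-201 + V}{48 + V}$
$g = - \frac{15265}{99}$ ($g = -30 + 5 \left(\frac{-201 + 249}{48 + 249} - \left(-245 + 250\right)^{2}\right) = -30 + 5 \left(\frac{1}{297} \cdot 48 - 5^{2}\right) = -30 + 5 \left(\frac{1}{297} \cdot 48 - 25\right) = -30 + 5 \left(\frac{16}{99} - 25\right) = -30 + 5 \left(- \frac{2459}{99}\right) = -30 - \frac{12295}{99} = - \frac{15265}{99} \approx -154.19$)
$\frac{g + 296286}{251311 + \left(53575 + 53078\right)} = \frac{- \frac{15265}{99} + 296286}{251311 + \left(53575 + 53078\right)} = \frac{29317049}{99 \left(251311 + 106653\right)} = \frac{29317049}{99 \cdot 357964} = \frac{29317049}{99} \cdot \frac{1}{357964} = \frac{29317049}{35438436}$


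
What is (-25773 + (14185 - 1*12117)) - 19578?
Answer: -43283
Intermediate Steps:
(-25773 + (14185 - 1*12117)) - 19578 = (-25773 + (14185 - 12117)) - 19578 = (-25773 + 2068) - 19578 = -23705 - 19578 = -43283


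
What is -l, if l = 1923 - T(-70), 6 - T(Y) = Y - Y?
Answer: -1917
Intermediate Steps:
T(Y) = 6 (T(Y) = 6 - (Y - Y) = 6 - 1*0 = 6 + 0 = 6)
l = 1917 (l = 1923 - 1*6 = 1923 - 6 = 1917)
-l = -1*1917 = -1917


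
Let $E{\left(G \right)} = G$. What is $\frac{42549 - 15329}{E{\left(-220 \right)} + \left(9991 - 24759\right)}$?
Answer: $- \frac{6805}{3747} \approx -1.8161$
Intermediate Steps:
$\frac{42549 - 15329}{E{\left(-220 \right)} + \left(9991 - 24759\right)} = \frac{42549 - 15329}{-220 + \left(9991 - 24759\right)} = \frac{27220}{-220 - 14768} = \frac{27220}{-14988} = 27220 \left(- \frac{1}{14988}\right) = - \frac{6805}{3747}$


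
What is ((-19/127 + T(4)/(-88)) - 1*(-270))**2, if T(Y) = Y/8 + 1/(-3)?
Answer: 327427613591521/4496507136 ≈ 72818.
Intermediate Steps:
T(Y) = -1/3 + Y/8 (T(Y) = Y*(1/8) + 1*(-1/3) = Y/8 - 1/3 = -1/3 + Y/8)
((-19/127 + T(4)/(-88)) - 1*(-270))**2 = ((-19/127 + (-1/3 + (1/8)*4)/(-88)) - 1*(-270))**2 = ((-19*1/127 + (-1/3 + 1/2)*(-1/88)) + 270)**2 = ((-19/127 + (1/6)*(-1/88)) + 270)**2 = ((-19/127 - 1/528) + 270)**2 = (-10159/67056 + 270)**2 = (18094961/67056)**2 = 327427613591521/4496507136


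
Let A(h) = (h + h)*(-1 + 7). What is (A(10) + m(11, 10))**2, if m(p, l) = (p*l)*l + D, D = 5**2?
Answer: 1550025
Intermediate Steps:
A(h) = 12*h (A(h) = (2*h)*6 = 12*h)
D = 25
m(p, l) = 25 + p*l**2 (m(p, l) = (p*l)*l + 25 = (l*p)*l + 25 = p*l**2 + 25 = 25 + p*l**2)
(A(10) + m(11, 10))**2 = (12*10 + (25 + 11*10**2))**2 = (120 + (25 + 11*100))**2 = (120 + (25 + 1100))**2 = (120 + 1125)**2 = 1245**2 = 1550025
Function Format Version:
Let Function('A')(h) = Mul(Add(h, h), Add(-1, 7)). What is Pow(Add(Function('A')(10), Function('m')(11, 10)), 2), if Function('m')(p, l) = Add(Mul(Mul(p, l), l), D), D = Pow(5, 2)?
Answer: 1550025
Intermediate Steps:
Function('A')(h) = Mul(12, h) (Function('A')(h) = Mul(Mul(2, h), 6) = Mul(12, h))
D = 25
Function('m')(p, l) = Add(25, Mul(p, Pow(l, 2))) (Function('m')(p, l) = Add(Mul(Mul(p, l), l), 25) = Add(Mul(Mul(l, p), l), 25) = Add(Mul(p, Pow(l, 2)), 25) = Add(25, Mul(p, Pow(l, 2))))
Pow(Add(Function('A')(10), Function('m')(11, 10)), 2) = Pow(Add(Mul(12, 10), Add(25, Mul(11, Pow(10, 2)))), 2) = Pow(Add(120, Add(25, Mul(11, 100))), 2) = Pow(Add(120, Add(25, 1100)), 2) = Pow(Add(120, 1125), 2) = Pow(1245, 2) = 1550025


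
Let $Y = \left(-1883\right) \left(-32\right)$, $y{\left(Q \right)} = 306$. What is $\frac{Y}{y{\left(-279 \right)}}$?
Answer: $\frac{30128}{153} \approx 196.92$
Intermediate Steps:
$Y = 60256$
$\frac{Y}{y{\left(-279 \right)}} = \frac{60256}{306} = 60256 \cdot \frac{1}{306} = \frac{30128}{153}$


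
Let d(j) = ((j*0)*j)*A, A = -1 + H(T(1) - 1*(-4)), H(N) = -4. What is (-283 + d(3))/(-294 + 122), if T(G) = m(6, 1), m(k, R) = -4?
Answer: 283/172 ≈ 1.6453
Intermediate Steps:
T(G) = -4
A = -5 (A = -1 - 4 = -5)
d(j) = 0 (d(j) = ((j*0)*j)*(-5) = (0*j)*(-5) = 0*(-5) = 0)
(-283 + d(3))/(-294 + 122) = (-283 + 0)/(-294 + 122) = -283/(-172) = -283*(-1/172) = 283/172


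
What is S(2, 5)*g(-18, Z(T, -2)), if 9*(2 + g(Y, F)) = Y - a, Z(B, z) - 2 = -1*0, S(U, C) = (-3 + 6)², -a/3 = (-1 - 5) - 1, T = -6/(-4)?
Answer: -57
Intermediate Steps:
T = 3/2 (T = -6*(-¼) = 3/2 ≈ 1.5000)
a = 21 (a = -3*((-1 - 5) - 1) = -3*(-6 - 1) = -3*(-7) = 21)
S(U, C) = 9 (S(U, C) = 3² = 9)
Z(B, z) = 2 (Z(B, z) = 2 - 1*0 = 2 + 0 = 2)
g(Y, F) = -13/3 + Y/9 (g(Y, F) = -2 + (Y - 1*21)/9 = -2 + (Y - 21)/9 = -2 + (-21 + Y)/9 = -2 + (-7/3 + Y/9) = -13/3 + Y/9)
S(2, 5)*g(-18, Z(T, -2)) = 9*(-13/3 + (⅑)*(-18)) = 9*(-13/3 - 2) = 9*(-19/3) = -57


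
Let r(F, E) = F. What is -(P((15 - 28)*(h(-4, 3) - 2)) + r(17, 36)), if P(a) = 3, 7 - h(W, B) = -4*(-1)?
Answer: -20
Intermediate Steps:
h(W, B) = 3 (h(W, B) = 7 - (-4)*(-1) = 7 - 1*4 = 7 - 4 = 3)
-(P((15 - 28)*(h(-4, 3) - 2)) + r(17, 36)) = -(3 + 17) = -1*20 = -20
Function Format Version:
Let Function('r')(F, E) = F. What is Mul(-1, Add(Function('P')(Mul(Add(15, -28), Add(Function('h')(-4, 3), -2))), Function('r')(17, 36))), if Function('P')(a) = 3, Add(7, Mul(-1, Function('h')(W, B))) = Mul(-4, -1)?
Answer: -20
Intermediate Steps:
Function('h')(W, B) = 3 (Function('h')(W, B) = Add(7, Mul(-1, Mul(-4, -1))) = Add(7, Mul(-1, 4)) = Add(7, -4) = 3)
Mul(-1, Add(Function('P')(Mul(Add(15, -28), Add(Function('h')(-4, 3), -2))), Function('r')(17, 36))) = Mul(-1, Add(3, 17)) = Mul(-1, 20) = -20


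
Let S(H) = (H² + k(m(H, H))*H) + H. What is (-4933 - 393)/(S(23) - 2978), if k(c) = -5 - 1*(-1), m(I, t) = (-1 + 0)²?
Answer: 2663/1259 ≈ 2.1152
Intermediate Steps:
m(I, t) = 1 (m(I, t) = (-1)² = 1)
k(c) = -4 (k(c) = -5 + 1 = -4)
S(H) = H² - 3*H (S(H) = (H² - 4*H) + H = H² - 3*H)
(-4933 - 393)/(S(23) - 2978) = (-4933 - 393)/(23*(-3 + 23) - 2978) = -5326/(23*20 - 2978) = -5326/(460 - 2978) = -5326/(-2518) = -5326*(-1/2518) = 2663/1259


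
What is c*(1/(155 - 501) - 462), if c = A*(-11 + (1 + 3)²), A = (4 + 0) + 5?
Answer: -7193385/346 ≈ -20790.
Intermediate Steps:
A = 9 (A = 4 + 5 = 9)
c = 45 (c = 9*(-11 + (1 + 3)²) = 9*(-11 + 4²) = 9*(-11 + 16) = 9*5 = 45)
c*(1/(155 - 501) - 462) = 45*(1/(155 - 501) - 462) = 45*(1/(-346) - 462) = 45*(-1/346 - 462) = 45*(-159853/346) = -7193385/346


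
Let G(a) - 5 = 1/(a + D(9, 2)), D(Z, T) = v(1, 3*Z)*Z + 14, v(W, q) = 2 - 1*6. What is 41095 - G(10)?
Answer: 493081/12 ≈ 41090.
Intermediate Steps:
v(W, q) = -4 (v(W, q) = 2 - 6 = -4)
D(Z, T) = 14 - 4*Z (D(Z, T) = -4*Z + 14 = 14 - 4*Z)
G(a) = 5 + 1/(-22 + a) (G(a) = 5 + 1/(a + (14 - 4*9)) = 5 + 1/(a + (14 - 36)) = 5 + 1/(a - 22) = 5 + 1/(-22 + a))
41095 - G(10) = 41095 - (-109 + 5*10)/(-22 + 10) = 41095 - (-109 + 50)/(-12) = 41095 - (-1)*(-59)/12 = 41095 - 1*59/12 = 41095 - 59/12 = 493081/12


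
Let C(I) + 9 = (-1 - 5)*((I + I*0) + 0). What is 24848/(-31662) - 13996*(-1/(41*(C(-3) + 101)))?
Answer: 82769218/35698905 ≈ 2.3185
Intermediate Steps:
C(I) = -9 - 6*I (C(I) = -9 + (-1 - 5)*((I + I*0) + 0) = -9 - 6*((I + 0) + 0) = -9 - 6*(I + 0) = -9 - 6*I)
24848/(-31662) - 13996*(-1/(41*(C(-3) + 101))) = 24848/(-31662) - 13996*(-1/(41*((-9 - 6*(-3)) + 101))) = 24848*(-1/31662) - 13996*(-1/(41*((-9 + 18) + 101))) = -12424/15831 - 13996*(-1/(41*(9 + 101))) = -12424/15831 - 13996/(110*(-41)) = -12424/15831 - 13996/(-4510) = -12424/15831 - 13996*(-1/4510) = -12424/15831 + 6998/2255 = 82769218/35698905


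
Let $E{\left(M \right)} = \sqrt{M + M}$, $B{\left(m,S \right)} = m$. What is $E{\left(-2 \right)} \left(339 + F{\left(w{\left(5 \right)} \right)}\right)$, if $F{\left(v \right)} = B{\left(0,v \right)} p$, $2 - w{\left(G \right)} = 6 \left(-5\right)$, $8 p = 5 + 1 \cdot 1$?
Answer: $678 i \approx 678.0 i$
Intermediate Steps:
$p = \frac{3}{4}$ ($p = \frac{5 + 1 \cdot 1}{8} = \frac{5 + 1}{8} = \frac{1}{8} \cdot 6 = \frac{3}{4} \approx 0.75$)
$w{\left(G \right)} = 32$ ($w{\left(G \right)} = 2 - 6 \left(-5\right) = 2 - -30 = 2 + 30 = 32$)
$E{\left(M \right)} = \sqrt{2} \sqrt{M}$ ($E{\left(M \right)} = \sqrt{2 M} = \sqrt{2} \sqrt{M}$)
$F{\left(v \right)} = 0$ ($F{\left(v \right)} = 0 \cdot \frac{3}{4} = 0$)
$E{\left(-2 \right)} \left(339 + F{\left(w{\left(5 \right)} \right)}\right) = \sqrt{2} \sqrt{-2} \left(339 + 0\right) = \sqrt{2} i \sqrt{2} \cdot 339 = 2 i 339 = 678 i$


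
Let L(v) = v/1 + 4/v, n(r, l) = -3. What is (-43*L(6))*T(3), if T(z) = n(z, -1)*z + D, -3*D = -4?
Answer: 19780/9 ≈ 2197.8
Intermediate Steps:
D = 4/3 (D = -⅓*(-4) = 4/3 ≈ 1.3333)
T(z) = 4/3 - 3*z (T(z) = -3*z + 4/3 = 4/3 - 3*z)
L(v) = v + 4/v (L(v) = v*1 + 4/v = v + 4/v)
(-43*L(6))*T(3) = (-43*(6 + 4/6))*(4/3 - 3*3) = (-43*(6 + 4*(⅙)))*(4/3 - 9) = -43*(6 + ⅔)*(-23/3) = -43*20/3*(-23/3) = -860/3*(-23/3) = 19780/9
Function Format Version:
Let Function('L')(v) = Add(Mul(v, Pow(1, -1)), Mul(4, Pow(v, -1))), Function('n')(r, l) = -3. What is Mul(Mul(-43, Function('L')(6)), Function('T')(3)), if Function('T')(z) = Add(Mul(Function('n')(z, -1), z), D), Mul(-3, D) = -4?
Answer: Rational(19780, 9) ≈ 2197.8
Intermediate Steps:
D = Rational(4, 3) (D = Mul(Rational(-1, 3), -4) = Rational(4, 3) ≈ 1.3333)
Function('T')(z) = Add(Rational(4, 3), Mul(-3, z)) (Function('T')(z) = Add(Mul(-3, z), Rational(4, 3)) = Add(Rational(4, 3), Mul(-3, z)))
Function('L')(v) = Add(v, Mul(4, Pow(v, -1))) (Function('L')(v) = Add(Mul(v, 1), Mul(4, Pow(v, -1))) = Add(v, Mul(4, Pow(v, -1))))
Mul(Mul(-43, Function('L')(6)), Function('T')(3)) = Mul(Mul(-43, Add(6, Mul(4, Pow(6, -1)))), Add(Rational(4, 3), Mul(-3, 3))) = Mul(Mul(-43, Add(6, Mul(4, Rational(1, 6)))), Add(Rational(4, 3), -9)) = Mul(Mul(-43, Add(6, Rational(2, 3))), Rational(-23, 3)) = Mul(Mul(-43, Rational(20, 3)), Rational(-23, 3)) = Mul(Rational(-860, 3), Rational(-23, 3)) = Rational(19780, 9)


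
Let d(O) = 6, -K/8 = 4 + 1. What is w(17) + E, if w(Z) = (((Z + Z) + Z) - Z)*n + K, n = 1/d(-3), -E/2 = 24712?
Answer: -148375/3 ≈ -49458.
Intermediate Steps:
K = -40 (K = -8*(4 + 1) = -8*5 = -40)
E = -49424 (E = -2*24712 = -49424)
n = 1/6 ≈ 0.16667
w(Z) = -40 + Z/3 (w(Z) = (((Z + Z) + Z) - Z)*(1/6) - 40 = ((2*Z + Z) - Z)*(1/6) - 40 = (3*Z - Z)*(1/6) - 40 = (2*Z)*(1/6) - 40 = Z/3 - 40 = -40 + Z/3)
w(17) + E = (-40 + (1/3)*17) - 49424 = (-40 + 17/3) - 49424 = -103/3 - 49424 = -148375/3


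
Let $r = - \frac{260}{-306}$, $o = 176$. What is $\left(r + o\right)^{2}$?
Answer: $\frac{732135364}{23409} \approx 31276.0$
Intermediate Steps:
$r = \frac{130}{153}$ ($r = \left(-260\right) \left(- \frac{1}{306}\right) = \frac{130}{153} \approx 0.84967$)
$\left(r + o\right)^{2} = \left(\frac{130}{153} + 176\right)^{2} = \left(\frac{27058}{153}\right)^{2} = \frac{732135364}{23409}$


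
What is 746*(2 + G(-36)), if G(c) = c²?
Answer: 968308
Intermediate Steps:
746*(2 + G(-36)) = 746*(2 + (-36)²) = 746*(2 + 1296) = 746*1298 = 968308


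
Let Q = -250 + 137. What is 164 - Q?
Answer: 277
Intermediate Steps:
Q = -113
164 - Q = 164 - 1*(-113) = 164 + 113 = 277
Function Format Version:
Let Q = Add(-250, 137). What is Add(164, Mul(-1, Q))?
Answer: 277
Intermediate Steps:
Q = -113
Add(164, Mul(-1, Q)) = Add(164, Mul(-1, -113)) = Add(164, 113) = 277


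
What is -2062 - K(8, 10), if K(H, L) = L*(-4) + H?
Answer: -2030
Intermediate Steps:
K(H, L) = H - 4*L (K(H, L) = -4*L + H = H - 4*L)
-2062 - K(8, 10) = -2062 - (8 - 4*10) = -2062 - (8 - 40) = -2062 - 1*(-32) = -2062 + 32 = -2030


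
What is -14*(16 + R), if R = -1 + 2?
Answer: -238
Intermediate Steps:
R = 1
-14*(16 + R) = -14*(16 + 1) = -14*17 = -238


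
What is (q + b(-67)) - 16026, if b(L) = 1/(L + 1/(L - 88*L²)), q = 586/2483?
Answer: -1053359499953065/65729067222 ≈ -16026.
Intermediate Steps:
q = 586/2483 (q = 586*(1/2483) = 586/2483 ≈ 0.23600)
(q + b(-67)) - 16026 = (586/2483 - 67*(-1 + 88*(-67))/(-1 - 1*(-67)² + 88*(-67)³)) - 16026 = (586/2483 - 67*(-1 - 5896)/(-1 - 1*4489 + 88*(-300763))) - 16026 = (586/2483 - 67*(-5897)/(-1 - 4489 - 26467144)) - 16026 = (586/2483 - 67*(-5897)/(-26471634)) - 16026 = (586/2483 - 67*(-1/26471634)*(-5897)) - 16026 = (586/2483 - 395099/26471634) - 16026 = 14531346707/65729067222 - 16026 = -1053359499953065/65729067222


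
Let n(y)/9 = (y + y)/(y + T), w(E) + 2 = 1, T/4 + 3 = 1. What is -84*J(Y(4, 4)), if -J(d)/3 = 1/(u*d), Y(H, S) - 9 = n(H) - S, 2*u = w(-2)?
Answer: 504/13 ≈ 38.769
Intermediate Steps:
T = -8 (T = -12 + 4*1 = -12 + 4 = -8)
w(E) = -1 (w(E) = -2 + 1 = -1)
u = -½ (u = (½)*(-1) = -½ ≈ -0.50000)
n(y) = 18*y/(-8 + y) (n(y) = 9*((y + y)/(y - 8)) = 9*((2*y)/(-8 + y)) = 9*(2*y/(-8 + y)) = 18*y/(-8 + y))
Y(H, S) = 9 - S + 18*H/(-8 + H) (Y(H, S) = 9 + (18*H/(-8 + H) - S) = 9 + (-S + 18*H/(-8 + H)) = 9 - S + 18*H/(-8 + H))
J(d) = 6/d (J(d) = -3*(-2/d) = -(-6)/d = 6/d)
-84*J(Y(4, 4)) = -504/((18*4 + (-8 + 4)*(9 - 1*4))/(-8 + 4)) = -504/((72 - 4*(9 - 4))/(-4)) = -504/((-(72 - 4*5)/4)) = -504/((-(72 - 20)/4)) = -504/((-¼*52)) = -504/(-13) = -504*(-1)/13 = -84*(-6/13) = 504/13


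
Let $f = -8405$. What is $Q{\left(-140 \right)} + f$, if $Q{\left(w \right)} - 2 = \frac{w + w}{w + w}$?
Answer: $-8402$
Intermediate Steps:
$Q{\left(w \right)} = 3$ ($Q{\left(w \right)} = 2 + \frac{w + w}{w + w} = 2 + \frac{2 w}{2 w} = 2 + 2 w \frac{1}{2 w} = 2 + 1 = 3$)
$Q{\left(-140 \right)} + f = 3 - 8405 = -8402$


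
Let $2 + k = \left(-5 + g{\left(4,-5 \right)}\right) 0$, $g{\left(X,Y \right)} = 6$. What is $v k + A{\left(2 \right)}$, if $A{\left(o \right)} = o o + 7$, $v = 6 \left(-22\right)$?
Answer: $275$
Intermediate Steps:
$v = -132$
$A{\left(o \right)} = 7 + o^{2}$ ($A{\left(o \right)} = o^{2} + 7 = 7 + o^{2}$)
$k = -2$ ($k = -2 + \left(-5 + 6\right) 0 = -2 + 1 \cdot 0 = -2 + 0 = -2$)
$v k + A{\left(2 \right)} = \left(-132\right) \left(-2\right) + \left(7 + 2^{2}\right) = 264 + \left(7 + 4\right) = 264 + 11 = 275$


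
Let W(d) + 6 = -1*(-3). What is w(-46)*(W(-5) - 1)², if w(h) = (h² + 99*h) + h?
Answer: -39744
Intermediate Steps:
w(h) = h² + 100*h
W(d) = -3 (W(d) = -6 - 1*(-3) = -6 + 3 = -3)
w(-46)*(W(-5) - 1)² = (-46*(100 - 46))*(-3 - 1)² = -46*54*(-4)² = -2484*16 = -39744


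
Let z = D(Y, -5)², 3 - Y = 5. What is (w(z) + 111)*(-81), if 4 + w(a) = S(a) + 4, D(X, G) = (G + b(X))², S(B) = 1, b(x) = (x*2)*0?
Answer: -9072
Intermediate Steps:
Y = -2 (Y = 3 - 1*5 = 3 - 5 = -2)
b(x) = 0 (b(x) = (2*x)*0 = 0)
D(X, G) = G² (D(X, G) = (G + 0)² = G²)
z = 625 (z = ((-5)²)² = 25² = 625)
w(a) = 1 (w(a) = -4 + (1 + 4) = -4 + 5 = 1)
(w(z) + 111)*(-81) = (1 + 111)*(-81) = 112*(-81) = -9072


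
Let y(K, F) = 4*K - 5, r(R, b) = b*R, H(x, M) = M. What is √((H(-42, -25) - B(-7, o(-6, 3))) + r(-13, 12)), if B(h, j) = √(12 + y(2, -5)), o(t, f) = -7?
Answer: √(-181 - √15) ≈ 13.597*I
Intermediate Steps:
r(R, b) = R*b
y(K, F) = -5 + 4*K
B(h, j) = √15 (B(h, j) = √(12 + (-5 + 4*2)) = √(12 + (-5 + 8)) = √(12 + 3) = √15)
√((H(-42, -25) - B(-7, o(-6, 3))) + r(-13, 12)) = √((-25 - √15) - 13*12) = √((-25 - √15) - 156) = √(-181 - √15)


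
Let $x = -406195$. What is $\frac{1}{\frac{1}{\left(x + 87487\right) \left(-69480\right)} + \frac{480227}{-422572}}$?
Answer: $- \frac{2339340827073120}{2658516483151277} \approx -0.87994$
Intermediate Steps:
$\frac{1}{\frac{1}{\left(x + 87487\right) \left(-69480\right)} + \frac{480227}{-422572}} = \frac{1}{\frac{1}{\left(-406195 + 87487\right) \left(-69480\right)} + \frac{480227}{-422572}} = \frac{1}{\frac{1}{-318708} \left(- \frac{1}{69480}\right) + 480227 \left(- \frac{1}{422572}\right)} = \frac{1}{\left(- \frac{1}{318708}\right) \left(- \frac{1}{69480}\right) - \frac{480227}{422572}} = \frac{1}{\frac{1}{22143831840} - \frac{480227}{422572}} = \frac{1}{- \frac{2658516483151277}{2339340827073120}} = - \frac{2339340827073120}{2658516483151277}$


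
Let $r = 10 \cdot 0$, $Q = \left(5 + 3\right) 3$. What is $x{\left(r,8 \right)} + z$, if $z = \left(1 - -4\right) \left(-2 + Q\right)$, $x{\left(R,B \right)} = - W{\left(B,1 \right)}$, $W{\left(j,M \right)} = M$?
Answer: $109$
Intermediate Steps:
$Q = 24$ ($Q = 8 \cdot 3 = 24$)
$r = 0$
$x{\left(R,B \right)} = -1$ ($x{\left(R,B \right)} = \left(-1\right) 1 = -1$)
$z = 110$ ($z = \left(1 - -4\right) \left(-2 + 24\right) = \left(1 + 4\right) 22 = 5 \cdot 22 = 110$)
$x{\left(r,8 \right)} + z = -1 + 110 = 109$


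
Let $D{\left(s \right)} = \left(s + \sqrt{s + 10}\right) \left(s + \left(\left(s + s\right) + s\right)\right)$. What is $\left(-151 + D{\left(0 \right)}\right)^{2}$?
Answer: $22801$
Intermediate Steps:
$D{\left(s \right)} = 4 s \left(s + \sqrt{10 + s}\right)$ ($D{\left(s \right)} = \left(s + \sqrt{10 + s}\right) \left(s + \left(2 s + s\right)\right) = \left(s + \sqrt{10 + s}\right) \left(s + 3 s\right) = \left(s + \sqrt{10 + s}\right) 4 s = 4 s \left(s + \sqrt{10 + s}\right)$)
$\left(-151 + D{\left(0 \right)}\right)^{2} = \left(-151 + 4 \cdot 0 \left(0 + \sqrt{10 + 0}\right)\right)^{2} = \left(-151 + 4 \cdot 0 \left(0 + \sqrt{10}\right)\right)^{2} = \left(-151 + 4 \cdot 0 \sqrt{10}\right)^{2} = \left(-151 + 0\right)^{2} = \left(-151\right)^{2} = 22801$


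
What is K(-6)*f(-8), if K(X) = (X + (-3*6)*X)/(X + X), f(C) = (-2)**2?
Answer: -34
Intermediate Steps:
f(C) = 4
K(X) = -17/2 (K(X) = (X - 18*X)/((2*X)) = (-17*X)*(1/(2*X)) = -17/2)
K(-6)*f(-8) = -17/2*4 = -34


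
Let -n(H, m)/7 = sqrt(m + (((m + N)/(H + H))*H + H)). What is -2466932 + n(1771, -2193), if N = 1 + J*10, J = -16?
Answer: -2466932 - 7*I*sqrt(1598) ≈ -2.4669e+6 - 279.82*I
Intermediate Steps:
N = -159 (N = 1 - 16*10 = 1 - 160 = -159)
n(H, m) = -7*sqrt(-159/2 + H + 3*m/2) (n(H, m) = -7*sqrt(m + (((m - 159)/(H + H))*H + H)) = -7*sqrt(m + (((-159 + m)/((2*H)))*H + H)) = -7*sqrt(m + (((-159 + m)*(1/(2*H)))*H + H)) = -7*sqrt(m + (((-159 + m)/(2*H))*H + H)) = -7*sqrt(m + ((-159/2 + m/2) + H)) = -7*sqrt(m + (-159/2 + H + m/2)) = -7*sqrt(-159/2 + H + 3*m/2))
-2466932 + n(1771, -2193) = -2466932 - 7*sqrt(-318 + 4*1771 + 6*(-2193))/2 = -2466932 - 7*sqrt(-318 + 7084 - 13158)/2 = -2466932 - 7*I*sqrt(1598)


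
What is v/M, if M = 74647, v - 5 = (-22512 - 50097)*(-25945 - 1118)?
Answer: 1965017372/74647 ≈ 26324.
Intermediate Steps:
v = 1965017372 (v = 5 + (-22512 - 50097)*(-25945 - 1118) = 5 - 72609*(-27063) = 5 + 1965017367 = 1965017372)
v/M = 1965017372/74647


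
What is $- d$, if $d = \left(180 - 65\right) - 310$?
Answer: $195$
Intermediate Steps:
$d = -195$ ($d = \left(180 - 65\right) - 310 = 115 - 310 = -195$)
$- d = \left(-1\right) \left(-195\right) = 195$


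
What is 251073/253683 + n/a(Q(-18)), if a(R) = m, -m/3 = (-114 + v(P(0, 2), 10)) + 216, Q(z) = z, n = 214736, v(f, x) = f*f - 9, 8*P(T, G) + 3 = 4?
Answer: -386878659925/503391633 ≈ -768.54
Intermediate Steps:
P(T, G) = ⅛ (P(T, G) = -3/8 + (⅛)*4 = -3/8 + ½ = ⅛)
v(f, x) = -9 + f² (v(f, x) = f² - 9 = -9 + f²)
m = -17859/64 (m = -3*((-114 + (-9 + (⅛)²)) + 216) = -3*((-114 + (-9 + 1/64)) + 216) = -3*((-114 - 575/64) + 216) = -3*(-7871/64 + 216) = -3*5953/64 = -17859/64 ≈ -279.05)
a(R) = -17859/64
251073/253683 + n/a(Q(-18)) = 251073/253683 + 214736/(-17859/64) = 251073*(1/253683) + 214736*(-64/17859) = 27897/28187 - 13743104/17859 = -386878659925/503391633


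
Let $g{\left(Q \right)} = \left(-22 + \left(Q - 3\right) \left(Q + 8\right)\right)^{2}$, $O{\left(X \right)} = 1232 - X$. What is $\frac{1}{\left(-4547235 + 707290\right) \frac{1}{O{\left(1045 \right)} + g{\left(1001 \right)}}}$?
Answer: $- \frac{1013968441787}{3839945} \approx -2.6406 \cdot 10^{5}$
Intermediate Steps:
$g{\left(Q \right)} = \left(-22 + \left(-3 + Q\right) \left(8 + Q\right)\right)^{2}$
$\frac{1}{\left(-4547235 + 707290\right) \frac{1}{O{\left(1045 \right)} + g{\left(1001 \right)}}} = \frac{1}{\left(-4547235 + 707290\right) \frac{1}{\left(1232 - 1045\right) + \left(-46 + 1001^{2} + 5 \cdot 1001\right)^{2}}} = \frac{1}{\left(-3839945\right) \frac{1}{\left(1232 - 1045\right) + \left(-46 + 1002001 + 5005\right)^{2}}} = \frac{1}{\left(-3839945\right) \frac{1}{187 + 1006960^{2}}} = \frac{1}{\left(-3839945\right) \frac{1}{187 + 1013968441600}} = \frac{1}{\left(-3839945\right) \frac{1}{1013968441787}} = \frac{1}{- \frac{3839945}{1013968441787}} = - \frac{1013968441787}{3839945}$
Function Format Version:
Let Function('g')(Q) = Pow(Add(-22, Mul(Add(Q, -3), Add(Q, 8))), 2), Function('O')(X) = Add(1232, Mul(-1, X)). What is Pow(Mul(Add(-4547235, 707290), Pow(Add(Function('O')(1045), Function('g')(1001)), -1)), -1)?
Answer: Rational(-1013968441787, 3839945) ≈ -2.6406e+5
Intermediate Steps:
Function('g')(Q) = Pow(Add(-22, Mul(Add(-3, Q), Add(8, Q))), 2)
Pow(Mul(Add(-4547235, 707290), Pow(Add(Function('O')(1045), Function('g')(1001)), -1)), -1) = Pow(Mul(Add(-4547235, 707290), Pow(Add(Add(1232, Mul(-1, 1045)), Pow(Add(-46, Pow(1001, 2), Mul(5, 1001)), 2)), -1)), -1) = Pow(Mul(-3839945, Pow(Add(Add(1232, -1045), Pow(Add(-46, 1002001, 5005), 2)), -1)), -1) = Pow(Mul(-3839945, Pow(Add(187, Pow(1006960, 2)), -1)), -1) = Pow(Mul(-3839945, Pow(Add(187, 1013968441600), -1)), -1) = Pow(Mul(-3839945, Pow(1013968441787, -1)), -1) = Pow(Mul(-3839945, Rational(1, 1013968441787)), -1) = Pow(Rational(-3839945, 1013968441787), -1) = Rational(-1013968441787, 3839945)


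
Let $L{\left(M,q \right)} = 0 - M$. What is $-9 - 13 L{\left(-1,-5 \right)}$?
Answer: $-22$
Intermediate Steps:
$L{\left(M,q \right)} = - M$
$-9 - 13 L{\left(-1,-5 \right)} = -9 - 13 \left(\left(-1\right) \left(-1\right)\right) = -9 - 13 = -22$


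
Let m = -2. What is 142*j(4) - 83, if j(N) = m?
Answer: -367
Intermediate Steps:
j(N) = -2
142*j(4) - 83 = 142*(-2) - 83 = -284 - 83 = -367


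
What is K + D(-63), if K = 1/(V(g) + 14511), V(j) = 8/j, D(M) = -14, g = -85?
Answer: -17267893/1233427 ≈ -14.000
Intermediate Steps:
K = 85/1233427 (K = 1/(8/(-85) + 14511) = 1/(8*(-1/85) + 14511) = 1/(-8/85 + 14511) = 1/(1233427/85) = 85/1233427 ≈ 6.8914e-5)
K + D(-63) = 85/1233427 - 14 = -17267893/1233427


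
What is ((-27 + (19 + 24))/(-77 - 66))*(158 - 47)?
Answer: -1776/143 ≈ -12.420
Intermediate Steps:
((-27 + (19 + 24))/(-77 - 66))*(158 - 47) = ((-27 + 43)/(-143))*111 = (16*(-1/143))*111 = -16/143*111 = -1776/143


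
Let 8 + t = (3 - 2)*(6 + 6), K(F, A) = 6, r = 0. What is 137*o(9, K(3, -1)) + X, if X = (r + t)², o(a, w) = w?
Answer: 838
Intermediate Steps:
t = 4 (t = -8 + (3 - 2)*(6 + 6) = -8 + 1*12 = -8 + 12 = 4)
X = 16 (X = (0 + 4)² = 4² = 16)
137*o(9, K(3, -1)) + X = 137*6 + 16 = 822 + 16 = 838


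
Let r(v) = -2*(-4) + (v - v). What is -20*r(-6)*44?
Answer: -7040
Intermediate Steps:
r(v) = 8 (r(v) = 8 + 0 = 8)
-20*r(-6)*44 = -20*8*44 = -160*44 = -7040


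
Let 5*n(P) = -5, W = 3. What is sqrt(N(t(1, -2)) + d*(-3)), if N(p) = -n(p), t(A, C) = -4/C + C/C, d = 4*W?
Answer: I*sqrt(35) ≈ 5.9161*I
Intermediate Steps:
d = 12 (d = 4*3 = 12)
n(P) = -1 (n(P) = (1/5)*(-5) = -1)
t(A, C) = 1 - 4/C (t(A, C) = -4/C + 1 = 1 - 4/C)
N(p) = 1 (N(p) = -1*(-1) = 1)
sqrt(N(t(1, -2)) + d*(-3)) = sqrt(1 + 12*(-3)) = sqrt(1 - 36) = sqrt(-35) = I*sqrt(35)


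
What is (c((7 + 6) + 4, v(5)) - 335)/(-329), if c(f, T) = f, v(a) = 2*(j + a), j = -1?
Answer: 318/329 ≈ 0.96657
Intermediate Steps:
v(a) = -2 + 2*a (v(a) = 2*(-1 + a) = -2 + 2*a)
(c((7 + 6) + 4, v(5)) - 335)/(-329) = (((7 + 6) + 4) - 335)/(-329) = -((13 + 4) - 335)/329 = -(17 - 335)/329 = -1/329*(-318) = 318/329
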